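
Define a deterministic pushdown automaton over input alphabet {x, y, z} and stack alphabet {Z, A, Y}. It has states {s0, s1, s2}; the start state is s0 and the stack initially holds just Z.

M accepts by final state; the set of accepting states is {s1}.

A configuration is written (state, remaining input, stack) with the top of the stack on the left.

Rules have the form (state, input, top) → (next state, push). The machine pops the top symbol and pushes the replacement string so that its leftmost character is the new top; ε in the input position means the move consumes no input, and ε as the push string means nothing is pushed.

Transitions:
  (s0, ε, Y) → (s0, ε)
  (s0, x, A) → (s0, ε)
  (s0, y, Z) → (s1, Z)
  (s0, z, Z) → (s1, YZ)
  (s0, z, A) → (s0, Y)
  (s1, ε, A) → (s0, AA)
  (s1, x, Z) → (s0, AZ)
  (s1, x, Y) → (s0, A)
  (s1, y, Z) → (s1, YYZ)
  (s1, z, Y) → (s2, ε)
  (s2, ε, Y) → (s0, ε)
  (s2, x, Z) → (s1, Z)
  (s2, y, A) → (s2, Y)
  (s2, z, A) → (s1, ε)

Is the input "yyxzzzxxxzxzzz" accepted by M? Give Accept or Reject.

(s0, yyxzzzxxxzxzzz, Z)
  read y, top Z: go to s1, push Z → (s1, yxzzzxxxzxzzz, Z)
  read y, top Z: go to s1, push YYZ → (s1, xzzzxxxzxzzz, YYZ)
  read x, top Y: go to s0, push A → (s0, zzzxxxzxzzz, AYZ)
  read z, top A: go to s0, push Y → (s0, zzxxxzxzzz, YYZ)
  ε-move, top Y: go to s0, push ε → (s0, zzxxxzxzzz, YZ)
  ε-move, top Y: go to s0, push ε → (s0, zzxxxzxzzz, Z)
  read z, top Z: go to s1, push YZ → (s1, zxxxzxzzz, YZ)
  read z, top Y: go to s2, push ε → (s2, xxxzxzzz, Z)
  read x, top Z: go to s1, push Z → (s1, xxzxzzz, Z)
  read x, top Z: go to s0, push AZ → (s0, xzxzzz, AZ)
  read x, top A: go to s0, push ε → (s0, zxzzz, Z)
  read z, top Z: go to s1, push YZ → (s1, xzzz, YZ)
  read x, top Y: go to s0, push A → (s0, zzz, AZ)
  read z, top A: go to s0, push Y → (s0, zz, YZ)
  ε-move, top Y: go to s0, push ε → (s0, zz, Z)
  read z, top Z: go to s1, push YZ → (s1, z, YZ)
  read z, top Y: go to s2, push ε → (s2, ε, Z)
All input consumed; state s2 ∉ F and no further ε-move applies.

Reject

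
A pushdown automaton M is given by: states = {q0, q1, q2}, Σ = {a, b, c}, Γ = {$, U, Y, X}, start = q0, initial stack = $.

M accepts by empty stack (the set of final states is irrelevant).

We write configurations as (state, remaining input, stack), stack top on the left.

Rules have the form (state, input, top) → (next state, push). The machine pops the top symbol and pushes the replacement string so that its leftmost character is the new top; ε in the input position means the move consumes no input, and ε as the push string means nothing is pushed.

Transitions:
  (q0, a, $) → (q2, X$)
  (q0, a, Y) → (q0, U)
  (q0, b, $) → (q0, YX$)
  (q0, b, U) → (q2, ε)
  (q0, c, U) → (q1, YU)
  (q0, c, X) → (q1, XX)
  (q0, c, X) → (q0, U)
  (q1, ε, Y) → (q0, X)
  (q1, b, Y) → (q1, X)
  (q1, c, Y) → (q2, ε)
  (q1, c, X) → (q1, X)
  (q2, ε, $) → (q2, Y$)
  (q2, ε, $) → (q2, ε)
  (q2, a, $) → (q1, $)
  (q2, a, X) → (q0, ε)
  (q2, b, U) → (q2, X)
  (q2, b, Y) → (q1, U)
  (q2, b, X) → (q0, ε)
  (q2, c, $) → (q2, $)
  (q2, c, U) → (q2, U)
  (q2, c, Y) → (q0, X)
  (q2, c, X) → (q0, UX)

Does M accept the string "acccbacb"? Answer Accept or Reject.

Accept

One accepting computation: (q0, acccbacb, $) ⊢ (q2, cccbacb, X$) ⊢ (q0, ccbacb, UX$) ⊢ (q1, cbacb, YUX$) ⊢ (q2, bacb, UX$) ⊢ (q2, acb, XX$) ⊢ (q0, cb, X$) ⊢ (q0, b, U$) ⊢ (q2, ε, $) ⊢ (q2, ε, ε)
All input consumed and the stack is empty.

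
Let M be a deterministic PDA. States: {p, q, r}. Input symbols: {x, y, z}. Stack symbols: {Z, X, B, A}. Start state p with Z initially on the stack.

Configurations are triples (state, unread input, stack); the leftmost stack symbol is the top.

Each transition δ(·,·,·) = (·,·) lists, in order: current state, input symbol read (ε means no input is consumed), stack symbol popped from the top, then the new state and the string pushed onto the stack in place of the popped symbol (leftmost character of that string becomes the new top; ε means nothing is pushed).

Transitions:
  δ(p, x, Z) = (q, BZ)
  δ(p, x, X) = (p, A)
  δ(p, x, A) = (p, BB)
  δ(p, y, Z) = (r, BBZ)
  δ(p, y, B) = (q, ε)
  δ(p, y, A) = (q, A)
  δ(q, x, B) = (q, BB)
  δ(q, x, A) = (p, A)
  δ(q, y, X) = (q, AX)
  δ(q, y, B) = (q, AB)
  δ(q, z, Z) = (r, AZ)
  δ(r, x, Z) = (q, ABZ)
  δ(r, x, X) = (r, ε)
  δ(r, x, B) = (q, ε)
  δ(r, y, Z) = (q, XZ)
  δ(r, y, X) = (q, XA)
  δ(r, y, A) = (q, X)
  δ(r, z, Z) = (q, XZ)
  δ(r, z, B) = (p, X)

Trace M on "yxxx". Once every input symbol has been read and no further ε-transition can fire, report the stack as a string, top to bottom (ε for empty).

(p, yxxx, Z)
  read y, top Z: go to r, push BBZ → (r, xxx, BBZ)
  read x, top B: go to q, push ε → (q, xx, BZ)
  read x, top B: go to q, push BB → (q, x, BBZ)
  read x, top B: go to q, push BB → (q, ε, BBBZ)
All input consumed in state q with stack BBBZ.

BBBZ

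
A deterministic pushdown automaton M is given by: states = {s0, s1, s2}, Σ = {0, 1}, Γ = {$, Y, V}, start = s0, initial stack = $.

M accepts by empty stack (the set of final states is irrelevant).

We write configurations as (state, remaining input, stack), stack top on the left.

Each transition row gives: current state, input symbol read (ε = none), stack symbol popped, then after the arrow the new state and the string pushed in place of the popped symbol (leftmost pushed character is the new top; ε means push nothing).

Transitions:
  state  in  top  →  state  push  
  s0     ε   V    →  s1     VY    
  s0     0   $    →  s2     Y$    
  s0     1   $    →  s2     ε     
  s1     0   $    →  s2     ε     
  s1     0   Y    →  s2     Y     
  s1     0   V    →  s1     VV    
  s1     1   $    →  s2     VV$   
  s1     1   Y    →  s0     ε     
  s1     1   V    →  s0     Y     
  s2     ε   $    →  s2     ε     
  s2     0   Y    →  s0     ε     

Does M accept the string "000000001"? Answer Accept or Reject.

(s0, 000000001, $)
  read 0, top $: go to s2, push Y$ → (s2, 00000001, Y$)
  read 0, top Y: go to s0, push ε → (s0, 0000001, $)
  read 0, top $: go to s2, push Y$ → (s2, 000001, Y$)
  read 0, top Y: go to s0, push ε → (s0, 00001, $)
  read 0, top $: go to s2, push Y$ → (s2, 0001, Y$)
  read 0, top Y: go to s0, push ε → (s0, 001, $)
  read 0, top $: go to s2, push Y$ → (s2, 01, Y$)
  read 0, top Y: go to s0, push ε → (s0, 1, $)
  read 1, top $: go to s2, push ε → (s2, ε, ε)
All input consumed and the stack is empty.

Accept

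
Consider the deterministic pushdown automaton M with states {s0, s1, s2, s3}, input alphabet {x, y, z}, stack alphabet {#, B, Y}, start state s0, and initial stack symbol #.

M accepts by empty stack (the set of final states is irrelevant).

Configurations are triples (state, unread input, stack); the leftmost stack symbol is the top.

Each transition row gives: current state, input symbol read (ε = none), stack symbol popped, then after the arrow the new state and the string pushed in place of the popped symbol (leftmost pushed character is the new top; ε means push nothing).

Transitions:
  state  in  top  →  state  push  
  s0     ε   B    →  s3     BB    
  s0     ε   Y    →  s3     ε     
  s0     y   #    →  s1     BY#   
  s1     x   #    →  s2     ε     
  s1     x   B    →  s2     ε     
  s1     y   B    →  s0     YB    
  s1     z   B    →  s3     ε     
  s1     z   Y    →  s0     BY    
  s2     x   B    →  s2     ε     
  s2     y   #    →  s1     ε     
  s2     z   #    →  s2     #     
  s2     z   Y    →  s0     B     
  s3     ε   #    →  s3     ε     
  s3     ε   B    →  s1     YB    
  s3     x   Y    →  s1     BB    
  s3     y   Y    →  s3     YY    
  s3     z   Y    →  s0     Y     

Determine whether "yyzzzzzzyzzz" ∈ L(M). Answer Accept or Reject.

Reject

(s0, yyzzzzzzyzzz, #)
  read y, top #: go to s1, push BY# → (s1, yzzzzzzyzzz, BY#)
  read y, top B: go to s0, push YB → (s0, zzzzzzyzzz, YBY#)
  ε-move, top Y: go to s3, push ε → (s3, zzzzzzyzzz, BY#)
  ε-move, top B: go to s1, push YB → (s1, zzzzzzyzzz, YBY#)
  read z, top Y: go to s0, push BY → (s0, zzzzzyzzz, BYBY#)
  ε-move, top B: go to s3, push BB → (s3, zzzzzyzzz, BBYBY#)
  ε-move, top B: go to s1, push YB → (s1, zzzzzyzzz, YBBYBY#)
  read z, top Y: go to s0, push BY → (s0, zzzzyzzz, BYBBYBY#)
  ε-move, top B: go to s3, push BB → (s3, zzzzyzzz, BBYBBYBY#)
  ε-move, top B: go to s1, push YB → (s1, zzzzyzzz, YBBYBBYBY#)
  read z, top Y: go to s0, push BY → (s0, zzzyzzz, BYBBYBBYBY#)
  ε-move, top B: go to s3, push BB → (s3, zzzyzzz, BBYBBYBBYBY#)
  ε-move, top B: go to s1, push YB → (s1, zzzyzzz, YBBYBBYBBYBY#)
  read z, top Y: go to s0, push BY → (s0, zzyzzz, BYBBYBBYBBYBY#)
  ε-move, top B: go to s3, push BB → (s3, zzyzzz, BBYBBYBBYBBYBY#)
  ε-move, top B: go to s1, push YB → (s1, zzyzzz, YBBYBBYBBYBBYBY#)
  read z, top Y: go to s0, push BY → (s0, zyzzz, BYBBYBBYBBYBBYBY#)
  ε-move, top B: go to s3, push BB → (s3, zyzzz, BBYBBYBBYBBYBBYBY#)
  ε-move, top B: go to s1, push YB → (s1, zyzzz, YBBYBBYBBYBBYBBYBY#)
  read z, top Y: go to s0, push BY → (s0, yzzz, BYBBYBBYBBYBBYBBYBY#)
  ε-move, top B: go to s3, push BB → (s3, yzzz, BBYBBYBBYBBYBBYBBYBY#)
  ε-move, top B: go to s1, push YB → (s1, yzzz, YBBYBBYBBYBBYBBYBBYBY#)
No transition applies at (s1, yzzz, YBBYBBYBBYBBYBBYBBYBY#); input not fully consumed.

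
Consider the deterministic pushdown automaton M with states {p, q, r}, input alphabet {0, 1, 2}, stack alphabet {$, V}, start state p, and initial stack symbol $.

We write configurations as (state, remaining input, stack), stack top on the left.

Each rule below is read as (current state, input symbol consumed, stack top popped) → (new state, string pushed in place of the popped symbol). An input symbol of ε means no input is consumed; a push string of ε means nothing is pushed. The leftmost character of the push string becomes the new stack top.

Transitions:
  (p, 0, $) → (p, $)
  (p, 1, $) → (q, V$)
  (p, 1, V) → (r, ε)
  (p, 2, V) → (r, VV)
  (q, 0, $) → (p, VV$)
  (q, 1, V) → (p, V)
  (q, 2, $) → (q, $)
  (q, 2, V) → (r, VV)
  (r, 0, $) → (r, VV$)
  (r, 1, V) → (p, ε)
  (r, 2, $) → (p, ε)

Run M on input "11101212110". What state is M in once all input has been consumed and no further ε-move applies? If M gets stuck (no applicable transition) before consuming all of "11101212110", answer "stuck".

r

(p, 11101212110, $) ⊢ (q, 1101212110, V$) ⊢ (p, 101212110, V$) ⊢ (r, 01212110, $) ⊢ (r, 1212110, VV$) ⊢ (p, 212110, V$) ⊢ (r, 12110, VV$) ⊢ (p, 2110, V$) ⊢ (r, 110, VV$) ⊢ (p, 10, V$) ⊢ (r, 0, $) ⊢ (r, ε, VV$)
All input consumed; M is in state r.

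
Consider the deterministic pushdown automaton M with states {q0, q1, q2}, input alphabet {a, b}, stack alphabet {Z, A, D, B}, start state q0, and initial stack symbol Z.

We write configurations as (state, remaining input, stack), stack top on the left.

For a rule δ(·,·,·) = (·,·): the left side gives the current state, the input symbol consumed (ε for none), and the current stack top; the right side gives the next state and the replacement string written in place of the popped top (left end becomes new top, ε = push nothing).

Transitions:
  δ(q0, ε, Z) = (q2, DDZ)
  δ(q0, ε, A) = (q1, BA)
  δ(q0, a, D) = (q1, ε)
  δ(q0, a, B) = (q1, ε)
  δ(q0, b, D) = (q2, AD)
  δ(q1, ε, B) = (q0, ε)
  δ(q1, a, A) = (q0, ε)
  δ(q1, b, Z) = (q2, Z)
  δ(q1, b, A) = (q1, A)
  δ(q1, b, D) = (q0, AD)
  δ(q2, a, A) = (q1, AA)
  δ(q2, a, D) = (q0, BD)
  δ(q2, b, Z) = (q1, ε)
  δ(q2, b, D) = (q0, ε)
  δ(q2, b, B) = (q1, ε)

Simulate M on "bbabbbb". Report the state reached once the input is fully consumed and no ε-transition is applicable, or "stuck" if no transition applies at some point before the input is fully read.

q1

(q0, bbabbbb, Z) ⊢ (q2, bbabbbb, DDZ) ⊢ (q0, babbbb, DZ) ⊢ (q2, abbbb, ADZ) ⊢ (q1, bbbb, AADZ) ⊢ (q1, bbb, AADZ) ⊢ (q1, bb, AADZ) ⊢ (q1, b, AADZ) ⊢ (q1, ε, AADZ)
All input consumed; M is in state q1.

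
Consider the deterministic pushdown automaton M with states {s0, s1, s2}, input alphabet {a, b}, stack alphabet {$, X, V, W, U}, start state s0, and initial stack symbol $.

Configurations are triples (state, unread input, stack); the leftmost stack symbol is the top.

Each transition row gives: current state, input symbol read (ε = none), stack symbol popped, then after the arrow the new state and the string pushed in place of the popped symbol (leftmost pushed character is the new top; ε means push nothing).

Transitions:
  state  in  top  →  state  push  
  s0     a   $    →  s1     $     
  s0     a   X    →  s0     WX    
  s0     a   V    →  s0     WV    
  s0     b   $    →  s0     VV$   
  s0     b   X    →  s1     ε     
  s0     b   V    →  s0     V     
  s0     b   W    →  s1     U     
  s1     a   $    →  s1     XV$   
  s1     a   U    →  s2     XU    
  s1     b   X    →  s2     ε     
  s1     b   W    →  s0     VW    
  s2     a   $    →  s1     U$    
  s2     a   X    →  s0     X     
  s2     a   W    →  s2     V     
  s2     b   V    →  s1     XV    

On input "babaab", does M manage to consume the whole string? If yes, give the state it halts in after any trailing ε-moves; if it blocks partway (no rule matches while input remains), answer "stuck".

(s0, babaab, $)
  read b, top $: go to s0, push VV$ → (s0, abaab, VV$)
  read a, top V: go to s0, push WV → (s0, baab, WVV$)
  read b, top W: go to s1, push U → (s1, aab, UVV$)
  read a, top U: go to s2, push XU → (s2, ab, XUVV$)
  read a, top X: go to s0, push X → (s0, b, XUVV$)
  read b, top X: go to s1, push ε → (s1, ε, UVV$)
All input consumed; M is in state s1.

s1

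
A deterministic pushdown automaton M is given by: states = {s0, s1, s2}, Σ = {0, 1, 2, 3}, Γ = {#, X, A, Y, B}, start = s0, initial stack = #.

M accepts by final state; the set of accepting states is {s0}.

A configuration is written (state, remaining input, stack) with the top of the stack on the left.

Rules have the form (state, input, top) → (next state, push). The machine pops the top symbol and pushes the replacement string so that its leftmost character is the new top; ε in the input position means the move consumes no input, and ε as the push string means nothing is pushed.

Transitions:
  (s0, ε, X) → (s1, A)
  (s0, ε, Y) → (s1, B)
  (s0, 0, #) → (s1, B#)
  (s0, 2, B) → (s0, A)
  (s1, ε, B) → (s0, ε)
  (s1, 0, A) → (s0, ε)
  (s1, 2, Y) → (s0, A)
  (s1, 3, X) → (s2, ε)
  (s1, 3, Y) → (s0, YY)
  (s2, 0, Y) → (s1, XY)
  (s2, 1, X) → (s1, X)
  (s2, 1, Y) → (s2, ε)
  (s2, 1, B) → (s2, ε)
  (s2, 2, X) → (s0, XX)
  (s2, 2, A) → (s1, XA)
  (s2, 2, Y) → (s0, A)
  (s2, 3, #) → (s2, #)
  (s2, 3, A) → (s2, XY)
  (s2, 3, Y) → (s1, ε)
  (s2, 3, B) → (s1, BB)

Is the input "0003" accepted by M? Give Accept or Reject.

(s0, 0003, #)
  read 0, top #: go to s1, push B# → (s1, 003, B#)
  ε-move, top B: go to s0, push ε → (s0, 003, #)
  read 0, top #: go to s1, push B# → (s1, 03, B#)
  ε-move, top B: go to s0, push ε → (s0, 03, #)
  read 0, top #: go to s1, push B# → (s1, 3, B#)
  ε-move, top B: go to s0, push ε → (s0, 3, #)
No transition applies at (s0, 3, #); input not fully consumed.

Reject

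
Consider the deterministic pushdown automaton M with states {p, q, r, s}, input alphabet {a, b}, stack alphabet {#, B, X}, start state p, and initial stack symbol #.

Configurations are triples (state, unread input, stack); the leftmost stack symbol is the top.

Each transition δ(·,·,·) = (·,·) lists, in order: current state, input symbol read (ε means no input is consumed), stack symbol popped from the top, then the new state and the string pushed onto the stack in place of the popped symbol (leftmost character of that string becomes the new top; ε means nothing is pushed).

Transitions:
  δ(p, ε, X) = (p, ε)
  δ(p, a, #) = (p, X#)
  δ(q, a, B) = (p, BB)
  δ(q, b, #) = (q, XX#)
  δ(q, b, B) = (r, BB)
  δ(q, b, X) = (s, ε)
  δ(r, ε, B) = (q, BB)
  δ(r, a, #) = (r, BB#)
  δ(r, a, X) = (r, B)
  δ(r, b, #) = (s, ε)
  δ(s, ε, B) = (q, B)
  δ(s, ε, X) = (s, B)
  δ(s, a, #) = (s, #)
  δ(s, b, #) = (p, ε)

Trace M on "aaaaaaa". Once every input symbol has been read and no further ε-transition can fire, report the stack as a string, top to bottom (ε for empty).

#

(p, aaaaaaa, #)
  read a, top #: go to p, push X# → (p, aaaaaa, X#)
  ε-move, top X: go to p, push ε → (p, aaaaaa, #)
  read a, top #: go to p, push X# → (p, aaaaa, X#)
  ε-move, top X: go to p, push ε → (p, aaaaa, #)
  read a, top #: go to p, push X# → (p, aaaa, X#)
  ε-move, top X: go to p, push ε → (p, aaaa, #)
  read a, top #: go to p, push X# → (p, aaa, X#)
  ε-move, top X: go to p, push ε → (p, aaa, #)
  read a, top #: go to p, push X# → (p, aa, X#)
  ε-move, top X: go to p, push ε → (p, aa, #)
  read a, top #: go to p, push X# → (p, a, X#)
  ε-move, top X: go to p, push ε → (p, a, #)
  read a, top #: go to p, push X# → (p, ε, X#)
  ε-move, top X: go to p, push ε → (p, ε, #)
All input consumed in state p with stack #.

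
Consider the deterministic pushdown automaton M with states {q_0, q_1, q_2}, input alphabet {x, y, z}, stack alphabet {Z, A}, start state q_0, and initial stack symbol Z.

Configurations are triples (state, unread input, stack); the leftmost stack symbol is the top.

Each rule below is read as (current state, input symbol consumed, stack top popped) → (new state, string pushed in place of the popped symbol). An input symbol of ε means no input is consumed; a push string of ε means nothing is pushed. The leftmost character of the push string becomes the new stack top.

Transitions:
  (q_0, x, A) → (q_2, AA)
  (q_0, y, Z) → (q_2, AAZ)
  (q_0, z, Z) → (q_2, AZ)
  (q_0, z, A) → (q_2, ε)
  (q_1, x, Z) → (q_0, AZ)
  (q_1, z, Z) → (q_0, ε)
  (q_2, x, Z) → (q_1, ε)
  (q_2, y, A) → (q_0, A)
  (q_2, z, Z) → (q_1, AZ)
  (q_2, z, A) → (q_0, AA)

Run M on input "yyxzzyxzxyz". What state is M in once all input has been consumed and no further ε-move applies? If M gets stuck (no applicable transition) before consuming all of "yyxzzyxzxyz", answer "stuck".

(q_0, yyxzzyxzxyz, Z)
  read y, top Z: go to q_2, push AAZ → (q_2, yxzzyxzxyz, AAZ)
  read y, top A: go to q_0, push A → (q_0, xzzyxzxyz, AAZ)
  read x, top A: go to q_2, push AA → (q_2, zzyxzxyz, AAAZ)
  read z, top A: go to q_0, push AA → (q_0, zyxzxyz, AAAAZ)
  read z, top A: go to q_2, push ε → (q_2, yxzxyz, AAAZ)
  read y, top A: go to q_0, push A → (q_0, xzxyz, AAAZ)
  read x, top A: go to q_2, push AA → (q_2, zxyz, AAAAZ)
  read z, top A: go to q_0, push AA → (q_0, xyz, AAAAAZ)
  read x, top A: go to q_2, push AA → (q_2, yz, AAAAAAZ)
  read y, top A: go to q_0, push A → (q_0, z, AAAAAAZ)
  read z, top A: go to q_2, push ε → (q_2, ε, AAAAAZ)
All input consumed; M is in state q_2.

q_2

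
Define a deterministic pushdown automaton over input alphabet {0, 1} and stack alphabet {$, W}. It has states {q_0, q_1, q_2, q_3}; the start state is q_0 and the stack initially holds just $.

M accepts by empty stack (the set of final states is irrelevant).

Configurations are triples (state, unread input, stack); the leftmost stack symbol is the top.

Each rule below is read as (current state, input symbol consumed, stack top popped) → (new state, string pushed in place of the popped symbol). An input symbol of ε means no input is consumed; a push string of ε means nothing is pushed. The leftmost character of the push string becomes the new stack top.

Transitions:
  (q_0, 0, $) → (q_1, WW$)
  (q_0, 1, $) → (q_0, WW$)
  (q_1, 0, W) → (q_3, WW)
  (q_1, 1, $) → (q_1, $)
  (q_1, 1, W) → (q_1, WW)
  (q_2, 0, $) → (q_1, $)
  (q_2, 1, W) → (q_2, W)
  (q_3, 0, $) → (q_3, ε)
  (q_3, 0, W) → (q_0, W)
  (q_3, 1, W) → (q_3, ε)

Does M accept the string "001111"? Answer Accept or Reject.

(q_0, 001111, $)
  read 0, top $: go to q_1, push WW$ → (q_1, 01111, WW$)
  read 0, top W: go to q_3, push WW → (q_3, 1111, WWW$)
  read 1, top W: go to q_3, push ε → (q_3, 111, WW$)
  read 1, top W: go to q_3, push ε → (q_3, 11, W$)
  read 1, top W: go to q_3, push ε → (q_3, 1, $)
No transition applies at (q_3, 1, $); input not fully consumed.

Reject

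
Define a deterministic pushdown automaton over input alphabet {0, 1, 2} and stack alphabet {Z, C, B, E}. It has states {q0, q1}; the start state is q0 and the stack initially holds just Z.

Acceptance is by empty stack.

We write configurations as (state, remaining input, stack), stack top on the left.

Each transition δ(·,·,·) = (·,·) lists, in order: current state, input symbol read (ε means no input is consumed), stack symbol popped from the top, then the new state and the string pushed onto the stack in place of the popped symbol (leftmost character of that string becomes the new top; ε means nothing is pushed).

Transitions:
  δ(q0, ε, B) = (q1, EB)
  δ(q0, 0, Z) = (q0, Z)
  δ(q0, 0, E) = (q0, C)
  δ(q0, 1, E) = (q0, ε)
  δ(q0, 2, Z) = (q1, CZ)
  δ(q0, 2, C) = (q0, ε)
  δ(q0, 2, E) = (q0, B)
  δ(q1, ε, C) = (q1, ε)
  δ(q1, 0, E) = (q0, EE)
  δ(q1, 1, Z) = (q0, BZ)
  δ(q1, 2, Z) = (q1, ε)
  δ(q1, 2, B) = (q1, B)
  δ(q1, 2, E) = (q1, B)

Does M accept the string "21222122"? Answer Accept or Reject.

Reject

(q0, 21222122, Z)
  read 2, top Z: go to q1, push CZ → (q1, 1222122, CZ)
  ε-move, top C: go to q1, push ε → (q1, 1222122, Z)
  read 1, top Z: go to q0, push BZ → (q0, 222122, BZ)
  ε-move, top B: go to q1, push EB → (q1, 222122, EBZ)
  read 2, top E: go to q1, push B → (q1, 22122, BBZ)
  read 2, top B: go to q1, push B → (q1, 2122, BBZ)
  read 2, top B: go to q1, push B → (q1, 122, BBZ)
No transition applies at (q1, 122, BBZ); input not fully consumed.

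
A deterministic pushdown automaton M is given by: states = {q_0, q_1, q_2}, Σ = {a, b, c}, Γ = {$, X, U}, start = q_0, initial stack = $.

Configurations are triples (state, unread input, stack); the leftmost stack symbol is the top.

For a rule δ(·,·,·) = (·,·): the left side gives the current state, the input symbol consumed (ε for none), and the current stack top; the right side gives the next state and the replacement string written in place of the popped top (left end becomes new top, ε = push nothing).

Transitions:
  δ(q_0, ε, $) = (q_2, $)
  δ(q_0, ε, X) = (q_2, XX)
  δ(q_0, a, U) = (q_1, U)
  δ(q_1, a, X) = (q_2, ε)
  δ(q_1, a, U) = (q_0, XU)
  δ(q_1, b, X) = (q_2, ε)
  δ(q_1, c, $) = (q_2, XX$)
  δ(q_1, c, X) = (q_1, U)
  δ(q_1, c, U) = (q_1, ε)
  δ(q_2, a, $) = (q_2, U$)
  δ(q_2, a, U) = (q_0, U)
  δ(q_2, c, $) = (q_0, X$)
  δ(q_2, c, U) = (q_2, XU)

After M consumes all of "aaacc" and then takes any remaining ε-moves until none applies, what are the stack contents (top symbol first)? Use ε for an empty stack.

(q_0, aaacc, $) ⊢ (q_2, aaacc, $) ⊢ (q_2, aacc, U$) ⊢ (q_0, acc, U$) ⊢ (q_1, cc, U$) ⊢ (q_1, c, $) ⊢ (q_2, ε, XX$)
All input consumed in state q_2 with stack XX$.

XX$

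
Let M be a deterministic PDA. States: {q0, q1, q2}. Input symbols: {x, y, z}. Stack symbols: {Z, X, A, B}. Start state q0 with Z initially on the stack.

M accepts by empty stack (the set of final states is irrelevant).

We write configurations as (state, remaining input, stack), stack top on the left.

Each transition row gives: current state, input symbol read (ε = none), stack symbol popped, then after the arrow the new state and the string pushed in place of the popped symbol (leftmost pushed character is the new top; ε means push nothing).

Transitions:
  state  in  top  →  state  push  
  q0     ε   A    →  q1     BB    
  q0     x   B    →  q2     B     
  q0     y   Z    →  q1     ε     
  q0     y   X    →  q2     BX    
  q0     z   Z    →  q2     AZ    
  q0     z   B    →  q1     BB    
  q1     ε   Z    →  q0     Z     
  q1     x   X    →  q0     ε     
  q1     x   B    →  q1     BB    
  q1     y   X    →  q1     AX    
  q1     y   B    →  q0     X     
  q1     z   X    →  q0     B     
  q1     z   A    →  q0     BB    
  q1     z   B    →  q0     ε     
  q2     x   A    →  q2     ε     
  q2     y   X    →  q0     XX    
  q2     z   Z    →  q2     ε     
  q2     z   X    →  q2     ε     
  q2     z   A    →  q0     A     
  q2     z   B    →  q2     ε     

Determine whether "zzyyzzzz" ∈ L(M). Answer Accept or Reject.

(q0, zzyyzzzz, Z) ⊢ (q2, zyyzzzz, AZ) ⊢ (q0, yyzzzz, AZ) ⊢ (q1, yyzzzz, BBZ) ⊢ (q0, yzzzz, XBZ) ⊢ (q2, zzzz, BXBZ) ⊢ (q2, zzz, XBZ) ⊢ (q2, zz, BZ) ⊢ (q2, z, Z) ⊢ (q2, ε, ε)
All input consumed and the stack is empty.

Accept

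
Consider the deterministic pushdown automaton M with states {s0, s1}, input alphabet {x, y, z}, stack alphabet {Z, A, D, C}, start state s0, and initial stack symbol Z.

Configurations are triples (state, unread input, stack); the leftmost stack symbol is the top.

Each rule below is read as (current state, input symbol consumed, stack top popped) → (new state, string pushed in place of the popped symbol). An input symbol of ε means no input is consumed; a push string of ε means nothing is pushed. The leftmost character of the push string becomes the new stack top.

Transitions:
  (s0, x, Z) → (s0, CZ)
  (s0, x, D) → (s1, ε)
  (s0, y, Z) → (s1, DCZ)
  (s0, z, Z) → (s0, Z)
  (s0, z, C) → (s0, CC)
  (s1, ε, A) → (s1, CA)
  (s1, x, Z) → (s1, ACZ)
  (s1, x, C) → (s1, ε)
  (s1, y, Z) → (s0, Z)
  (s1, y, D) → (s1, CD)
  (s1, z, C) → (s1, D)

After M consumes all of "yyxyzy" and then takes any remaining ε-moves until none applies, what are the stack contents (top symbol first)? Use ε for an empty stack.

CDDCZ

(s0, yyxyzy, Z)
  read y, top Z: go to s1, push DCZ → (s1, yxyzy, DCZ)
  read y, top D: go to s1, push CD → (s1, xyzy, CDCZ)
  read x, top C: go to s1, push ε → (s1, yzy, DCZ)
  read y, top D: go to s1, push CD → (s1, zy, CDCZ)
  read z, top C: go to s1, push D → (s1, y, DDCZ)
  read y, top D: go to s1, push CD → (s1, ε, CDDCZ)
All input consumed in state s1 with stack CDDCZ.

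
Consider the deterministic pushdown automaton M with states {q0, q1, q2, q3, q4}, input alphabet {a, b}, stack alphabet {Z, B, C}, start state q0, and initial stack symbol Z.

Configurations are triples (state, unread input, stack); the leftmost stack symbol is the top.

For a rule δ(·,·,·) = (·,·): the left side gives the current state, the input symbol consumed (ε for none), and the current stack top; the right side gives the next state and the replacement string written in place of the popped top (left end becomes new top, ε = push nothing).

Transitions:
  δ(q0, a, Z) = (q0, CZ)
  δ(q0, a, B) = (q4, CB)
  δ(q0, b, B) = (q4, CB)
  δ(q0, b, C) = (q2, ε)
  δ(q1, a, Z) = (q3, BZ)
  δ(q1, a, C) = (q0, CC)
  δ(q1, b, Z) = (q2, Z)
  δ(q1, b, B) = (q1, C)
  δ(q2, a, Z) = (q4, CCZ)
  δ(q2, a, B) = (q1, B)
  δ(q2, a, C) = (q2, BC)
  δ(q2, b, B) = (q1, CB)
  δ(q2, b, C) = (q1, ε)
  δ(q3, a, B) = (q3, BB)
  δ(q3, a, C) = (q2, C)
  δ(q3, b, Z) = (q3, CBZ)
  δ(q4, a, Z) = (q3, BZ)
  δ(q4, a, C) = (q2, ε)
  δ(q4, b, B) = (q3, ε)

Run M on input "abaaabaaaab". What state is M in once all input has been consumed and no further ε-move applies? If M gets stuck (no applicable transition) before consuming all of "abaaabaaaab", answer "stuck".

(q0, abaaabaaaab, Z) ⊢ (q0, baaabaaaab, CZ) ⊢ (q2, aaabaaaab, Z) ⊢ (q4, aabaaaab, CCZ) ⊢ (q2, abaaaab, CZ) ⊢ (q2, baaaab, BCZ) ⊢ (q1, aaaab, CBCZ) ⊢ (q0, aaab, CCBCZ)
No transition for (q0, a, top C); M blocks with input aaab remaining.

stuck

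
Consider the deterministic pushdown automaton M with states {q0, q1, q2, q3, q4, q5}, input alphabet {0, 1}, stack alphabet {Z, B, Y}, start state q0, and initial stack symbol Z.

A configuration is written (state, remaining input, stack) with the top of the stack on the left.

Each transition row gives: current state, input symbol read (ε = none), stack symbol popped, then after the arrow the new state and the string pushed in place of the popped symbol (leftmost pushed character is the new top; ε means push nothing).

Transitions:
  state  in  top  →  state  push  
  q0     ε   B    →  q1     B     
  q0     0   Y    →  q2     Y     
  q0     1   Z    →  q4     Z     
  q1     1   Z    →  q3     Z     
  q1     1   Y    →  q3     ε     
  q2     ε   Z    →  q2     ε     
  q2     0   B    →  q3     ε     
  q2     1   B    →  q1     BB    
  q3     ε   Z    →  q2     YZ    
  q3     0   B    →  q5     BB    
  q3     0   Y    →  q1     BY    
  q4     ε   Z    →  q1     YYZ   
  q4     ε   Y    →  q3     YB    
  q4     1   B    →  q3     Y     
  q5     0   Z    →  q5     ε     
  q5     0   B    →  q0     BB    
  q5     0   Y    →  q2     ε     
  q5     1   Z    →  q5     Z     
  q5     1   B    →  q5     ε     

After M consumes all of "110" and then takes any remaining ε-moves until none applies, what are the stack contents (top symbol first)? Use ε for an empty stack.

(q0, 110, Z)
  read 1, top Z: go to q4, push Z → (q4, 10, Z)
  ε-move, top Z: go to q1, push YYZ → (q1, 10, YYZ)
  read 1, top Y: go to q3, push ε → (q3, 0, YZ)
  read 0, top Y: go to q1, push BY → (q1, ε, BYZ)
All input consumed in state q1 with stack BYZ.

BYZ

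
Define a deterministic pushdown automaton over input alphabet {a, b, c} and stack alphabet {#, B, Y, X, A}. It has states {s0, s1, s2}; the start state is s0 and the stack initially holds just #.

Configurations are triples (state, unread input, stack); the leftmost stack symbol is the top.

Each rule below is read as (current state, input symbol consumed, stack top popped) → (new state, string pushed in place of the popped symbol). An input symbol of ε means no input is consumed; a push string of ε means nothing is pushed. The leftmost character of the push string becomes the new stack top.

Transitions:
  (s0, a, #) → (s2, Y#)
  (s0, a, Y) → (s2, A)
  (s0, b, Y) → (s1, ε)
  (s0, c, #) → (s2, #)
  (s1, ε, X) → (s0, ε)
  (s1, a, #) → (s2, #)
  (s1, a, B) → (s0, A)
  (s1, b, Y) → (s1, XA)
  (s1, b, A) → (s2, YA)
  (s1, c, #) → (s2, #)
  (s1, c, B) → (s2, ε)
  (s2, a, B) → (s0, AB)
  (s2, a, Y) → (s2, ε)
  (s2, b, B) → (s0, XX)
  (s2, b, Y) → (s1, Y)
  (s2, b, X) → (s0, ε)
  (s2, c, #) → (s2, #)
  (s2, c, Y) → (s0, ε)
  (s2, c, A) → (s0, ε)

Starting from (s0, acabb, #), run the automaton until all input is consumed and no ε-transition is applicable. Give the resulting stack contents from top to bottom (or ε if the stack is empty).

A#

(s0, acabb, #)
  read a, top #: go to s2, push Y# → (s2, cabb, Y#)
  read c, top Y: go to s0, push ε → (s0, abb, #)
  read a, top #: go to s2, push Y# → (s2, bb, Y#)
  read b, top Y: go to s1, push Y → (s1, b, Y#)
  read b, top Y: go to s1, push XA → (s1, ε, XA#)
  ε-move, top X: go to s0, push ε → (s0, ε, A#)
All input consumed in state s0 with stack A#.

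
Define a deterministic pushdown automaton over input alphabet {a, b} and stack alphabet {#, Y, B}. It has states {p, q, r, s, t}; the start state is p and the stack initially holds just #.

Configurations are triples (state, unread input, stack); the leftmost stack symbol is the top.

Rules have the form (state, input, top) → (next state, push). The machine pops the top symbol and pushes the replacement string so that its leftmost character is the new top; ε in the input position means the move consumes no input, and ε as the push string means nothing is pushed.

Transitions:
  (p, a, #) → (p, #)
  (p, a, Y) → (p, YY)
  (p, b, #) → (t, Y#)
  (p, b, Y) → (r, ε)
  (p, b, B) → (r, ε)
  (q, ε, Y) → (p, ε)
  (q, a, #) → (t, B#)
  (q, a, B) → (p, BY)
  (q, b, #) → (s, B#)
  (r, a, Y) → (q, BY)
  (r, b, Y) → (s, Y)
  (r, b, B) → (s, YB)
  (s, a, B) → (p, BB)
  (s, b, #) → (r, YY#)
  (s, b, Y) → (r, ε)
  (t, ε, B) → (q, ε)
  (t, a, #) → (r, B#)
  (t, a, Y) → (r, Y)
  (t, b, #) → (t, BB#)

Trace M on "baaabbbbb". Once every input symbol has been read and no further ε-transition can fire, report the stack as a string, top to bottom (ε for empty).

#

(p, baaabbbbb, #) ⊢ (t, aaabbbbb, Y#) ⊢ (r, aabbbbb, Y#) ⊢ (q, abbbbb, BY#) ⊢ (p, bbbbb, BYY#) ⊢ (r, bbbb, YY#) ⊢ (s, bbb, YY#) ⊢ (r, bb, Y#) ⊢ (s, b, Y#) ⊢ (r, ε, #)
All input consumed in state r with stack #.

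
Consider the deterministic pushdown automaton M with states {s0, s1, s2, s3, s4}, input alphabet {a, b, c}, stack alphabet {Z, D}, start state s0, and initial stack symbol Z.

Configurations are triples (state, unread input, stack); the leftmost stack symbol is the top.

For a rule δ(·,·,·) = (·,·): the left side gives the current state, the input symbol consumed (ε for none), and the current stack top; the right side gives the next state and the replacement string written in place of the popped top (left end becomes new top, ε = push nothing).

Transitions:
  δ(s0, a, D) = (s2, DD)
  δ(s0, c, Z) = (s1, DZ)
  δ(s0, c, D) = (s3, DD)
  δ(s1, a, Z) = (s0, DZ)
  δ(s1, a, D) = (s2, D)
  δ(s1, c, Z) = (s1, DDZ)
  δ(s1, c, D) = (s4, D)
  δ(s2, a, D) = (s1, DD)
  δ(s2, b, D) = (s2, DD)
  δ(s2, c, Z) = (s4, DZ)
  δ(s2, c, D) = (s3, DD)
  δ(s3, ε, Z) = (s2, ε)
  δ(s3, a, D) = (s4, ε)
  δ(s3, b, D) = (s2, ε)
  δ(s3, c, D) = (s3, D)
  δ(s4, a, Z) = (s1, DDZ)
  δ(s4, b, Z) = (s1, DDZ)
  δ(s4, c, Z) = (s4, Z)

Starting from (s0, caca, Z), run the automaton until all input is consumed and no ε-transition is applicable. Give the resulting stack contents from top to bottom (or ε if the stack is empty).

(s0, caca, Z)
  read c, top Z: go to s1, push DZ → (s1, aca, DZ)
  read a, top D: go to s2, push D → (s2, ca, DZ)
  read c, top D: go to s3, push DD → (s3, a, DDZ)
  read a, top D: go to s4, push ε → (s4, ε, DZ)
All input consumed in state s4 with stack DZ.

DZ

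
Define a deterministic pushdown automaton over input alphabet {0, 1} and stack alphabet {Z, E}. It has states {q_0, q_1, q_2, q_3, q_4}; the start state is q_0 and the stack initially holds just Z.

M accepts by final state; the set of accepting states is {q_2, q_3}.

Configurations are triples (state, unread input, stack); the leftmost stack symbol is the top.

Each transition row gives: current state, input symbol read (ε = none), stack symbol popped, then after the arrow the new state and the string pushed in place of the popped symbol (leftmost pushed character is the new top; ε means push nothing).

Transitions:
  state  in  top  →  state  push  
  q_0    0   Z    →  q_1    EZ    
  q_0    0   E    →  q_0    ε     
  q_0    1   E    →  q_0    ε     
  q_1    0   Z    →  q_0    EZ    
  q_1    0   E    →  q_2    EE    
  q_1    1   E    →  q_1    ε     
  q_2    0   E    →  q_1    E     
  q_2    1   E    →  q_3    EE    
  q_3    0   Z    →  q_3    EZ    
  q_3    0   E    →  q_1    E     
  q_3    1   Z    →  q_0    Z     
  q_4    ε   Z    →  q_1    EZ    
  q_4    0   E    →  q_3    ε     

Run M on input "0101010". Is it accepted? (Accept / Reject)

Reject

(q_0, 0101010, Z)
  read 0, top Z: go to q_1, push EZ → (q_1, 101010, EZ)
  read 1, top E: go to q_1, push ε → (q_1, 01010, Z)
  read 0, top Z: go to q_0, push EZ → (q_0, 1010, EZ)
  read 1, top E: go to q_0, push ε → (q_0, 010, Z)
  read 0, top Z: go to q_1, push EZ → (q_1, 10, EZ)
  read 1, top E: go to q_1, push ε → (q_1, 0, Z)
  read 0, top Z: go to q_0, push EZ → (q_0, ε, EZ)
All input consumed; state q_0 ∉ F and no further ε-move applies.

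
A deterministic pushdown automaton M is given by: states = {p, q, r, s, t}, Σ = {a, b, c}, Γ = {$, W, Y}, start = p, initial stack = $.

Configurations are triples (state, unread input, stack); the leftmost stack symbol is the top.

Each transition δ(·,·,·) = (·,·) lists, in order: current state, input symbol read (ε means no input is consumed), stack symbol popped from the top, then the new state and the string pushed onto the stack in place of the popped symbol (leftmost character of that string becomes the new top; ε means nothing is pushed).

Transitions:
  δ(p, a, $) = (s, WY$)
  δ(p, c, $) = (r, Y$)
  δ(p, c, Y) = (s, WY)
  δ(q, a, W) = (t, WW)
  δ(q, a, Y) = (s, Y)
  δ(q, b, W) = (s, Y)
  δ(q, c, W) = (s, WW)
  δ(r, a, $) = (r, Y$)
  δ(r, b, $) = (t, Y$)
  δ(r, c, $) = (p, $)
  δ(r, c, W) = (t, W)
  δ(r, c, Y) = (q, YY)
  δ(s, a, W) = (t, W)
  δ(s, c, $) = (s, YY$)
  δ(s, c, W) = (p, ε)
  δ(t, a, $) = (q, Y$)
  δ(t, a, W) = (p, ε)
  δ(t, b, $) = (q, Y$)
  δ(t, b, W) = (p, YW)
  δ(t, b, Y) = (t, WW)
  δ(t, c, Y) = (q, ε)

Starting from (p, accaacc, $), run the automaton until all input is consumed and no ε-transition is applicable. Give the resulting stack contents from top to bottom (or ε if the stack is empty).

Y$

(p, accaacc, $)
  read a, top $: go to s, push WY$ → (s, ccaacc, WY$)
  read c, top W: go to p, push ε → (p, caacc, Y$)
  read c, top Y: go to s, push WY → (s, aacc, WY$)
  read a, top W: go to t, push W → (t, acc, WY$)
  read a, top W: go to p, push ε → (p, cc, Y$)
  read c, top Y: go to s, push WY → (s, c, WY$)
  read c, top W: go to p, push ε → (p, ε, Y$)
All input consumed in state p with stack Y$.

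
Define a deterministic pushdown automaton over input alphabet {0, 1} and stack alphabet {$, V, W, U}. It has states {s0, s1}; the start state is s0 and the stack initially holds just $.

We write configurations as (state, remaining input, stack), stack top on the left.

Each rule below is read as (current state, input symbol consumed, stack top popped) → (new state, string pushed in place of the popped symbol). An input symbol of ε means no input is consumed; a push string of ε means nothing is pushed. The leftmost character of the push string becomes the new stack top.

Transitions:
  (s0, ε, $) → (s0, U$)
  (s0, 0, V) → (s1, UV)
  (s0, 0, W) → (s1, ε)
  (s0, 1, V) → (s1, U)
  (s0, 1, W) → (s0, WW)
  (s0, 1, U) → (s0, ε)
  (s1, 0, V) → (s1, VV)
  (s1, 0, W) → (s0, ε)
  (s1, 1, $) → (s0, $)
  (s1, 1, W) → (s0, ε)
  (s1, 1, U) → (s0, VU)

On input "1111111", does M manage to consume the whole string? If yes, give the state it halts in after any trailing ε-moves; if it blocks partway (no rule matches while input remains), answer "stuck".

(s0, 1111111, $)
  ε-move, top $: go to s0, push U$ → (s0, 1111111, U$)
  read 1, top U: go to s0, push ε → (s0, 111111, $)
  ε-move, top $: go to s0, push U$ → (s0, 111111, U$)
  read 1, top U: go to s0, push ε → (s0, 11111, $)
  ε-move, top $: go to s0, push U$ → (s0, 11111, U$)
  read 1, top U: go to s0, push ε → (s0, 1111, $)
  ε-move, top $: go to s0, push U$ → (s0, 1111, U$)
  read 1, top U: go to s0, push ε → (s0, 111, $)
  ε-move, top $: go to s0, push U$ → (s0, 111, U$)
  read 1, top U: go to s0, push ε → (s0, 11, $)
  ε-move, top $: go to s0, push U$ → (s0, 11, U$)
  read 1, top U: go to s0, push ε → (s0, 1, $)
  ε-move, top $: go to s0, push U$ → (s0, 1, U$)
  read 1, top U: go to s0, push ε → (s0, ε, $)
  ε-move, top $: go to s0, push U$ → (s0, ε, U$)
All input consumed; M is in state s0.

s0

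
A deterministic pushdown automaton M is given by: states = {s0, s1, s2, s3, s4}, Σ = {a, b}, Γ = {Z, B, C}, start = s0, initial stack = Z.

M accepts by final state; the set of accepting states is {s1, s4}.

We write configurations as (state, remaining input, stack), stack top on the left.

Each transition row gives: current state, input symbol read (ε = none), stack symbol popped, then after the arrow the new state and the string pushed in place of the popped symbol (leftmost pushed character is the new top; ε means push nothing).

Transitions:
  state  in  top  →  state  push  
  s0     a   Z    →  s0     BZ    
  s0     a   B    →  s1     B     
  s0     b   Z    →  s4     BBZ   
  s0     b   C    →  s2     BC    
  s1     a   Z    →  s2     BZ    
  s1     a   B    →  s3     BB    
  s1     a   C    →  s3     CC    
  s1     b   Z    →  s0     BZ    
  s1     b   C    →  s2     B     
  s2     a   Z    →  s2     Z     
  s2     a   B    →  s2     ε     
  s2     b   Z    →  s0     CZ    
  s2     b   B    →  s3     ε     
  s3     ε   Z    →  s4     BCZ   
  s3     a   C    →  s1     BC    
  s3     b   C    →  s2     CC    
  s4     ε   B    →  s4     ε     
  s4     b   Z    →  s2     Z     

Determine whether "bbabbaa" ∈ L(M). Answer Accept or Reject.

Reject

(s0, bbabbaa, Z)
  read b, top Z: go to s4, push BBZ → (s4, babbaa, BBZ)
  ε-move, top B: go to s4, push ε → (s4, babbaa, BZ)
  ε-move, top B: go to s4, push ε → (s4, babbaa, Z)
  read b, top Z: go to s2, push Z → (s2, abbaa, Z)
  read a, top Z: go to s2, push Z → (s2, bbaa, Z)
  read b, top Z: go to s0, push CZ → (s0, baa, CZ)
  read b, top C: go to s2, push BC → (s2, aa, BCZ)
  read a, top B: go to s2, push ε → (s2, a, CZ)
No transition applies at (s2, a, CZ); input not fully consumed.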